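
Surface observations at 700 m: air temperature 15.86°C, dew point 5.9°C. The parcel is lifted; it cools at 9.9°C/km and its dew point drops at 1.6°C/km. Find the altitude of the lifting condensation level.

1900 m

T and T_d converge at 9.9 − 1.6 = 8.3°C per km
Height above start = (15.86 − 5.9) / 8.3 = 1.2 km
LCL altitude = 700 m + 1200 m = 1900 m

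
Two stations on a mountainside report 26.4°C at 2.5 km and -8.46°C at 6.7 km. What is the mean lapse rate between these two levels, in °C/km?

8.3°C/km

Γ = −ΔT/Δz = (26.4 − (-8.46)) / (6700 − 2500) m
  = 34.86°C / 4.2 km = 8.3°C/km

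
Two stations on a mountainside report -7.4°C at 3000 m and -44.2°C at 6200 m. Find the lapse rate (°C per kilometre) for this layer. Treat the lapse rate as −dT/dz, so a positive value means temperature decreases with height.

Γ = −ΔT/Δz = (-7.4 − (-44.2)) / (6200 − 3000) m
  = 36.8°C / 3.2 km = 11.5°C/km

11.5°C/km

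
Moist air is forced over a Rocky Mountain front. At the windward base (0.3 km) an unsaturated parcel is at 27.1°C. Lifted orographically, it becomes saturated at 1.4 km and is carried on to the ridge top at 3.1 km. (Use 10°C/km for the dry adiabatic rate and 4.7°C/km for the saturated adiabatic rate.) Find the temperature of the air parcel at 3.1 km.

From 300 m to 1400 m (dry): cools by 10 × 1.1 = 11°C, giving 16.1°C.
From 1400 m to 3100 m (saturated): cools by 4.7 × 1.7 = 7.99°C, giving 8.11°C.

8.11°C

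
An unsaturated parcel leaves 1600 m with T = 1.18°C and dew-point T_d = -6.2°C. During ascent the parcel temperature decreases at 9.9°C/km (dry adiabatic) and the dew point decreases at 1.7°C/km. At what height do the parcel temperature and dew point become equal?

T and T_d converge at 9.9 − 1.7 = 8.2°C per km
Height above start = (1.18 − (-6.2)) / 8.2 = 0.9 km
LCL altitude = 1600 m + 900 m = 2500 m

2500 m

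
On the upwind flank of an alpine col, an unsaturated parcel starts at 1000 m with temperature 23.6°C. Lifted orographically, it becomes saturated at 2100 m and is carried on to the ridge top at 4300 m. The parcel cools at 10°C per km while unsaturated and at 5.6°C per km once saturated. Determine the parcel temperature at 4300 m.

0.28°C

1000 → 2100 m (dry, 10°C/km): ΔT = -10 × 1.1 = -11°C → T = 12.6°C
2100 → 4300 m (saturated, 5.6°C/km): ΔT = -5.6 × 2.2 = -12.32°C → T = 0.28°C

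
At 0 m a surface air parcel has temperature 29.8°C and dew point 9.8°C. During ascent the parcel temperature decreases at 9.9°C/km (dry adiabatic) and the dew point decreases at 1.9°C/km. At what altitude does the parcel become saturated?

2500 m

T and T_d converge at 9.9 − 1.9 = 8°C per km
Height above start = (29.8 − 9.8) / 8 = 2.5 km
LCL altitude = 0 m + 2500 m = 2500 m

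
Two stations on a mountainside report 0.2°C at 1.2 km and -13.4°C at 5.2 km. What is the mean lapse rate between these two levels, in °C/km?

3.4°C/km

Γ = −ΔT/Δz = (0.2 − (-13.4)) / (5200 − 1200) m
  = 13.6°C / 4 km = 3.4°C/km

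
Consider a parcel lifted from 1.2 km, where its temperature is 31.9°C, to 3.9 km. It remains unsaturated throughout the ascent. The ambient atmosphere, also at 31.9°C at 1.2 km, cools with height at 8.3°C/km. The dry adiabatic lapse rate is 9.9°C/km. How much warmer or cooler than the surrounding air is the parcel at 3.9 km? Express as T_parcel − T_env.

-4.32°C (parcel cooler than environment)

Parcel:
  1200–3900 m, dry: Δz = 2.7 km ⇒ ΔT = -26.73°C; T = 5.17°C
Environment:
  1200–3900 m, environment: Δz = 2.7 km ⇒ ΔT = -22.41°C; T = 9.49°C
T_parcel − T_env = 5.17 − 9.49 = -4.32°C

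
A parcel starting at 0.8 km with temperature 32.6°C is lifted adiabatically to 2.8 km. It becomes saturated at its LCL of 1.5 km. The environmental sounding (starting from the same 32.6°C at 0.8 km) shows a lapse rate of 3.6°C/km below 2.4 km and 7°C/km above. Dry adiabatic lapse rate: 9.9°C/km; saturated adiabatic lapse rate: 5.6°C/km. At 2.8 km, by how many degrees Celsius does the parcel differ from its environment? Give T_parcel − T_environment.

-5.65°C (parcel cooler than environment)

Parcel:
  800 → 1500 m (dry, 9.9°C/km): ΔT = -9.9 × 0.7 = -6.93°C → T = 25.67°C
  1500 → 2800 m (saturated, 5.6°C/km): ΔT = -5.6 × 1.3 = -7.28°C → T = 18.39°C
Environment:
  800 → 2400 m (environment, lower layer, 3.6°C/km): ΔT = -3.6 × 1.6 = -5.76°C → T = 26.84°C
  2400 → 2800 m (environment, upper layer, 7°C/km): ΔT = -7 × 0.4 = -2.8°C → T = 24.04°C
T_parcel − T_env = 18.39 − 24.04 = -5.65°C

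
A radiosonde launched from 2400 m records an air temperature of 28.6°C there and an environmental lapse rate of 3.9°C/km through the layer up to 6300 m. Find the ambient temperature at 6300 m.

13.39°C

2400 → 6300 m (environmental, 3.9°C/km): ΔT = -3.9 × 3.9 = -15.21°C → T = 13.39°C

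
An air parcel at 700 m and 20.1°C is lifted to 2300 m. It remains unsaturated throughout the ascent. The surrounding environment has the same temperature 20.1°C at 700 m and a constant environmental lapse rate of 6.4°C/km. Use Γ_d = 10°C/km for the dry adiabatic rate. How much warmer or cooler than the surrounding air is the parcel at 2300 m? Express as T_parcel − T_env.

Parcel:
  From 700 m to 2300 m (dry): cools by 10 × 1.6 = 16°C, giving 4.1°C.
Environment:
  From 700 m to 2300 m (environment): cools by 6.4 × 1.6 = 10.24°C, giving 9.86°C.
T_parcel − T_env = 4.1 − 9.86 = -5.76°C

-5.76°C (parcel cooler than environment)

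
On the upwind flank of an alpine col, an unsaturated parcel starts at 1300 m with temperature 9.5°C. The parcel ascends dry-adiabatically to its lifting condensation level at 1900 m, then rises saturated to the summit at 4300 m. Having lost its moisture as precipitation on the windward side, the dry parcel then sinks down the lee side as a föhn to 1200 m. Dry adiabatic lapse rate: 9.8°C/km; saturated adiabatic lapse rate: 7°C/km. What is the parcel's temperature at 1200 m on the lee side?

17.2°C

Dry to 1900 m: -9.8 × 0.6 km = -5.88°C, so T = 3.62°C.
Saturated to 4300 m: -7 × 2.4 km = -16.8°C, so T = -13.18°C.
Dry descent to 1200 m: +9.8 × 3.1 km = +30.38°C, so T = 17.2°C.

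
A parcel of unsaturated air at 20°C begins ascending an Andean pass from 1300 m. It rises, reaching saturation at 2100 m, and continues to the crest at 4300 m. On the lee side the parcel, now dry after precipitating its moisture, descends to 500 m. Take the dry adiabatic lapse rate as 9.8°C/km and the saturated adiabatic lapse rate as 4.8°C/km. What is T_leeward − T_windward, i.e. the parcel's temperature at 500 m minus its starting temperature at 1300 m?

Dry to 2100 m: -9.8 × 0.8 km = -7.84°C, so T = 12.16°C.
Saturated to 4300 m: -4.8 × 2.2 km = -10.56°C, so T = 1.6°C.
Dry descent to 500 m: +9.8 × 3.8 km = +37.24°C, so T = 38.84°C.
Net change vs windward start: 38.84 − 20 = +18.84°C

+18.84°C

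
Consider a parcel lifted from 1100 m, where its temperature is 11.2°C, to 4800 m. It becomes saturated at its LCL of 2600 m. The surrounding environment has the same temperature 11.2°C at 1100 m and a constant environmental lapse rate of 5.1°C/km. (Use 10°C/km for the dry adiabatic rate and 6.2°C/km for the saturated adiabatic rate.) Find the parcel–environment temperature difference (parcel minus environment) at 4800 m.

Parcel:
  1100 → 2600 m (dry, 10°C/km): ΔT = -10 × 1.5 = -15°C → T = -3.8°C
  2600 → 4800 m (saturated, 6.2°C/km): ΔT = -6.2 × 2.2 = -13.64°C → T = -17.44°C
Environment:
  1100 → 4800 m (environment, 5.1°C/km): ΔT = -5.1 × 3.7 = -18.87°C → T = -7.67°C
T_parcel − T_env = -17.44 − (-7.67) = -9.77°C

-9.77°C (parcel cooler than environment)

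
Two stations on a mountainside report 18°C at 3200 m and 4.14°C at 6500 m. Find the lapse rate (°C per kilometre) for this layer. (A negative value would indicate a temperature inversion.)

Γ = −ΔT/Δz = (18 − 4.14) / (6500 − 3200) m
  = 13.86°C / 3.3 km = 4.2°C/km

4.2°C/km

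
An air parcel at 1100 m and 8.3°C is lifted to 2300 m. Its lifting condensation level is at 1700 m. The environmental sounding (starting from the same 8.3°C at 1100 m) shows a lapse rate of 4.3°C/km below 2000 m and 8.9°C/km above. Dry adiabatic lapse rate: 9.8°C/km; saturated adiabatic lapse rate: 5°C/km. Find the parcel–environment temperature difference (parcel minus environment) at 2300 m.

-2.34°C (parcel cooler than environment)

Parcel:
  From 1100 m to 1700 m (dry): cools by 9.8 × 0.6 = 5.88°C, giving 2.42°C.
  From 1700 m to 2300 m (saturated): cools by 5 × 0.6 = 3°C, giving -0.58°C.
Environment:
  From 1100 m to 2000 m (environment, lower layer): cools by 4.3 × 0.9 = 3.87°C, giving 4.43°C.
  From 2000 m to 2300 m (environment, upper layer): cools by 8.9 × 0.3 = 2.67°C, giving 1.76°C.
T_parcel − T_env = -0.58 − 1.76 = -2.34°C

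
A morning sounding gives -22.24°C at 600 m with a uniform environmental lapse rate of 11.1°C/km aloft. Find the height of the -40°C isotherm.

Height above start = (-22.24 − (-40)) / 11.1 = 1.6 km
Altitude = 600 m + 1600 m = 2200 m

2200 m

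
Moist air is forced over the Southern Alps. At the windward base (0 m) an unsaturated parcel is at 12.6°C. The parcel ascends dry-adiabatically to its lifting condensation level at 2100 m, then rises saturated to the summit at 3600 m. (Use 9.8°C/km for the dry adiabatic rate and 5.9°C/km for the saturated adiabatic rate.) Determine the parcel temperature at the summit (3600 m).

-16.83°C

0 → 2100 m (dry, 9.8°C/km): ΔT = -9.8 × 2.1 = -20.58°C → T = -7.98°C
2100 → 3600 m (saturated, 5.9°C/km): ΔT = -5.9 × 1.5 = -8.85°C → T = -16.83°C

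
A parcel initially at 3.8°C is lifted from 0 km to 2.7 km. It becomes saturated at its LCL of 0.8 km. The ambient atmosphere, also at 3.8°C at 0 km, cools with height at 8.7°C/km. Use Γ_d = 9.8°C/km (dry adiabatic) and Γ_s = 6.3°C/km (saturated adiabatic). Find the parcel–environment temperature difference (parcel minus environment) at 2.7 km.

+3.68°C (parcel warmer than environment)

Parcel:
  0 → 800 m (dry, 9.8°C/km): ΔT = -9.8 × 0.8 = -7.84°C → T = -4.04°C
  800 → 2700 m (saturated, 6.3°C/km): ΔT = -6.3 × 1.9 = -11.97°C → T = -16.01°C
Environment:
  0 → 2700 m (environment, 8.7°C/km): ΔT = -8.7 × 2.7 = -23.49°C → T = -19.69°C
T_parcel − T_env = -16.01 − (-19.69) = +3.68°C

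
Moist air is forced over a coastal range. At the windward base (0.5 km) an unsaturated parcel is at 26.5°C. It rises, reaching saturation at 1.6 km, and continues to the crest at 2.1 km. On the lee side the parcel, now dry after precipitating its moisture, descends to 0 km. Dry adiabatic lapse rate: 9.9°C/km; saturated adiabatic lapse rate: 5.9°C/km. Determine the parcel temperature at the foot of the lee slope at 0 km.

500–1600 m, dry: Δz = 1.1 km ⇒ ΔT = -10.89°C; T = 15.61°C
1600–2100 m, saturated: Δz = 0.5 km ⇒ ΔT = -2.95°C; T = 12.66°C
2100–0 m, dry descent: Δz = 2.1 km ⇒ ΔT = +20.79°C; T = 33.45°C

33.45°C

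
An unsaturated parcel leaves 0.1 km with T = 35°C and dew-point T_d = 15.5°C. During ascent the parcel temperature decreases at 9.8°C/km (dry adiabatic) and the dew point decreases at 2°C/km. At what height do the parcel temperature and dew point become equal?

T and T_d converge at 9.8 − 2 = 7.8°C per km
Height above start = (35 − 15.5) / 7.8 = 2.5 km
LCL altitude = 100 m + 2500 m = 2600 m

2.6 km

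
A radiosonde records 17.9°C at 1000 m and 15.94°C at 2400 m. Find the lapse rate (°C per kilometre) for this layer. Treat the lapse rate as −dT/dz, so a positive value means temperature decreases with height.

Γ = −ΔT/Δz = (17.9 − 15.94) / (2400 − 1000) m
  = 1.96°C / 1.4 km = 1.4°C/km

1.4°C/km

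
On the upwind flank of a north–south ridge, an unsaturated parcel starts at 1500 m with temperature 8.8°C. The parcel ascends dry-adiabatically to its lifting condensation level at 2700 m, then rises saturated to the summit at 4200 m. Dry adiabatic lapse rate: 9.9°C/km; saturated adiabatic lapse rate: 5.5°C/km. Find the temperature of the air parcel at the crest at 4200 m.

1500–2700 m, dry: Δz = 1.2 km ⇒ ΔT = -11.88°C; T = -3.08°C
2700–4200 m, saturated: Δz = 1.5 km ⇒ ΔT = -8.25°C; T = -11.33°C

-11.33°C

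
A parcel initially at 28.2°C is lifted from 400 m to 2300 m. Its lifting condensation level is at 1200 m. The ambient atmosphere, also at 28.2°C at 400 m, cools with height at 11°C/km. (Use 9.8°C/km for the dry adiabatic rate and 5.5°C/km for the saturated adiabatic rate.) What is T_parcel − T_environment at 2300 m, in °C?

+7.01°C (parcel warmer than environment)

Parcel:
  400 → 1200 m (dry, 9.8°C/km): ΔT = -9.8 × 0.8 = -7.84°C → T = 20.36°C
  1200 → 2300 m (saturated, 5.5°C/km): ΔT = -5.5 × 1.1 = -6.05°C → T = 14.31°C
Environment:
  400 → 2300 m (environment, 11°C/km): ΔT = -11 × 1.9 = -20.9°C → T = 7.3°C
T_parcel − T_env = 14.31 − 7.3 = +7.01°C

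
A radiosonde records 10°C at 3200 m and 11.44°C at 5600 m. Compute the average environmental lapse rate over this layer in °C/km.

-0.6°C/km

Γ = −ΔT/Δz = (10 − 11.44) / (5600 − 3200) m
  = -1.44°C / 2.4 km = -0.6°C/km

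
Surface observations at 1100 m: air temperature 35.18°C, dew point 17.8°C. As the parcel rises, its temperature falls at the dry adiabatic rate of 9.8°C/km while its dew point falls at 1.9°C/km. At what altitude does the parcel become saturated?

3300 m

T and T_d converge at 9.8 − 1.9 = 7.9°C per km
Height above start = (35.18 − 17.8) / 7.9 = 2.2 km
LCL altitude = 1100 m + 2200 m = 3300 m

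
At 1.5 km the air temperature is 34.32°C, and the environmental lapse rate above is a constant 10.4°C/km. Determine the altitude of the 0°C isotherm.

Height above start = (34.32 − 0) / 10.4 = 3.3 km
Altitude = 1500 m + 3300 m = 4800 m

4.8 km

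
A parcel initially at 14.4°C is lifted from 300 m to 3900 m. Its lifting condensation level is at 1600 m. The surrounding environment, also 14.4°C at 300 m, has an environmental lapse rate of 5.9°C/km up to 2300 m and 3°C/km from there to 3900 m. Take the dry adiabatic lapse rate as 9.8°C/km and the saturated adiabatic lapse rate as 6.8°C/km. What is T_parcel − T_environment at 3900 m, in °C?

-11.78°C (parcel cooler than environment)

Parcel:
  300–1600 m, dry: Δz = 1.3 km ⇒ ΔT = -12.74°C; T = 1.66°C
  1600–3900 m, saturated: Δz = 2.3 km ⇒ ΔT = -15.64°C; T = -13.98°C
Environment:
  300–2300 m, environment, lower layer: Δz = 2 km ⇒ ΔT = -11.8°C; T = 2.6°C
  2300–3900 m, environment, upper layer: Δz = 1.6 km ⇒ ΔT = -4.8°C; T = -2.2°C
T_parcel − T_env = -13.98 − (-2.2) = -11.78°C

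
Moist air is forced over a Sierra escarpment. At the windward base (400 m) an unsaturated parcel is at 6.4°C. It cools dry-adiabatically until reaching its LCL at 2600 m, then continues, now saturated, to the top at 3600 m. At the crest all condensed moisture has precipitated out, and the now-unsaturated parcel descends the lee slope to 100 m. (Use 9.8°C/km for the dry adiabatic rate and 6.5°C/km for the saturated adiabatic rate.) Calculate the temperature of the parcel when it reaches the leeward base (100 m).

From 400 m to 2600 m (dry): cools by 9.8 × 2.2 = 21.56°C, giving -15.16°C.
From 2600 m to 3600 m (saturated): cools by 6.5 × 1 = 6.5°C, giving -21.66°C.
From 3600 m to 100 m (dry descent): warms by 9.8 × 3.5 = 34.3°C, giving 12.64°C.

12.64°C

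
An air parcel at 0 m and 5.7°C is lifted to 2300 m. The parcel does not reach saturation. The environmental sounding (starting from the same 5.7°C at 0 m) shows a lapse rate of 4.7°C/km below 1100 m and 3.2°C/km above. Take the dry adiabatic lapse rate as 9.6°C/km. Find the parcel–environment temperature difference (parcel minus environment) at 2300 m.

Parcel:
  0 → 2300 m (dry, 9.6°C/km): ΔT = -9.6 × 2.3 = -22.08°C → T = -16.38°C
Environment:
  0 → 1100 m (environment, lower layer, 4.7°C/km): ΔT = -4.7 × 1.1 = -5.17°C → T = 0.53°C
  1100 → 2300 m (environment, upper layer, 3.2°C/km): ΔT = -3.2 × 1.2 = -3.84°C → T = -3.31°C
T_parcel − T_env = -16.38 − (-3.31) = -13.07°C

-13.07°C (parcel cooler than environment)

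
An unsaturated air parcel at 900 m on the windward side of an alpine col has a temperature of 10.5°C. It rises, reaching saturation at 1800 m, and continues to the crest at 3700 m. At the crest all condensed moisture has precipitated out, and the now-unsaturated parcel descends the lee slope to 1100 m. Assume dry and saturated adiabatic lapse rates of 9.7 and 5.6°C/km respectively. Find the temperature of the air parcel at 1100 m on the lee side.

900 → 1800 m (dry, 9.7°C/km): ΔT = -9.7 × 0.9 = -8.73°C → T = 1.77°C
1800 → 3700 m (saturated, 5.6°C/km): ΔT = -5.6 × 1.9 = -10.64°C → T = -8.87°C
3700 → 1100 m (dry descent, 9.7°C/km): ΔT = +9.7 × 2.6 = +25.22°C → T = 16.35°C

16.35°C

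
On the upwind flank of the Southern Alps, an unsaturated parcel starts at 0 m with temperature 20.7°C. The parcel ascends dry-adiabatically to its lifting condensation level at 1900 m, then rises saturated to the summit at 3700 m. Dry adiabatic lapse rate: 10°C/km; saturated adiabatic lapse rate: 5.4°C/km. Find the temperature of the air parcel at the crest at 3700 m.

-8.02°C

0 → 1900 m (dry, 10°C/km): ΔT = -10 × 1.9 = -19°C → T = 1.7°C
1900 → 3700 m (saturated, 5.4°C/km): ΔT = -5.4 × 1.8 = -9.72°C → T = -8.02°C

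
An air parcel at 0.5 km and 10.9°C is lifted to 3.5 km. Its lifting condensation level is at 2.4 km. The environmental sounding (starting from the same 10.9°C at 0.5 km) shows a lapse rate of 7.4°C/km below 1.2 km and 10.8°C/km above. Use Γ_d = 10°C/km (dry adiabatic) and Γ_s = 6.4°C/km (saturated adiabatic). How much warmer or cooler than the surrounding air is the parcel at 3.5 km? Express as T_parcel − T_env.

Parcel:
  Dry to 2400 m: -10 × 1.9 km = -19°C, so T = -8.1°C.
  Saturated to 3500 m: -6.4 × 1.1 km = -7.04°C, so T = -15.14°C.
Environment:
  Environment, lower layer to 1200 m: -7.4 × 0.7 km = -5.18°C, so T = 5.72°C.
  Environment, upper layer to 3500 m: -10.8 × 2.3 km = -24.84°C, so T = -19.12°C.
T_parcel − T_env = -15.14 − (-19.12) = +3.98°C

+3.98°C (parcel warmer than environment)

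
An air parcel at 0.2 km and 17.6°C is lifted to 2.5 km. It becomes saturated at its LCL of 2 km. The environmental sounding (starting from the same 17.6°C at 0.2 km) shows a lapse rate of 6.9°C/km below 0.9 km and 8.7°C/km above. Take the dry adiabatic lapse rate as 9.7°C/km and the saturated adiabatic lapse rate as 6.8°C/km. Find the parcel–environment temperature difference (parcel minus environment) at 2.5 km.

Parcel:
  200 → 2000 m (dry, 9.7°C/km): ΔT = -9.7 × 1.8 = -17.46°C → T = 0.14°C
  2000 → 2500 m (saturated, 6.8°C/km): ΔT = -6.8 × 0.5 = -3.4°C → T = -3.26°C
Environment:
  200 → 900 m (environment, lower layer, 6.9°C/km): ΔT = -6.9 × 0.7 = -4.83°C → T = 12.77°C
  900 → 2500 m (environment, upper layer, 8.7°C/km): ΔT = -8.7 × 1.6 = -13.92°C → T = -1.15°C
T_parcel − T_env = -3.26 − (-1.15) = -2.11°C

-2.11°C (parcel cooler than environment)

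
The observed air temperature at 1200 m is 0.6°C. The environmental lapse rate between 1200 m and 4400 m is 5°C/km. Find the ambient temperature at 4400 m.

-15.4°C

1200–4400 m, environmental: Δz = 3.2 km ⇒ ΔT = -16°C; T = -15.4°C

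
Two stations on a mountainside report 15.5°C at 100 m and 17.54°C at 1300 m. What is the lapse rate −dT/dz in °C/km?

-1.7°C/km

Γ = −ΔT/Δz = (15.5 − 17.54) / (1300 − 100) m
  = -2.04°C / 1.2 km = -1.7°C/km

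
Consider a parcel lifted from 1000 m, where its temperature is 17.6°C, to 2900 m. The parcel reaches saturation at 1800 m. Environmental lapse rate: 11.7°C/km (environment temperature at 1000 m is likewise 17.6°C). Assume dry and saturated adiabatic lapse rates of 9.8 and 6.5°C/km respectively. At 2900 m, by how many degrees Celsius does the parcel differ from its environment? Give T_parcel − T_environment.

Parcel:
  1000 → 1800 m (dry, 9.8°C/km): ΔT = -9.8 × 0.8 = -7.84°C → T = 9.76°C
  1800 → 2900 m (saturated, 6.5°C/km): ΔT = -6.5 × 1.1 = -7.15°C → T = 2.61°C
Environment:
  1000 → 2900 m (environment, 11.7°C/km): ΔT = -11.7 × 1.9 = -22.23°C → T = -4.63°C
T_parcel − T_env = 2.61 − (-4.63) = +7.24°C

+7.24°C (parcel warmer than environment)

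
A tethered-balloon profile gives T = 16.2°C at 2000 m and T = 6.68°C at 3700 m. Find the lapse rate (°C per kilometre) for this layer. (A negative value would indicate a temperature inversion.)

Γ = −ΔT/Δz = (16.2 − 6.68) / (3700 − 2000) m
  = 9.52°C / 1.7 km = 5.6°C/km

5.6°C/km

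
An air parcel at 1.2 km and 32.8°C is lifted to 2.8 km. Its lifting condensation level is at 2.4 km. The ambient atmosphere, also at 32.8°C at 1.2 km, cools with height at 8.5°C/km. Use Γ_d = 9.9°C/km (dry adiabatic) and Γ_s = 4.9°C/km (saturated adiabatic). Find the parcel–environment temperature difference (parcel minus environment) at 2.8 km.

Parcel:
  From 1200 m to 2400 m (dry): cools by 9.9 × 1.2 = 11.88°C, giving 20.92°C.
  From 2400 m to 2800 m (saturated): cools by 4.9 × 0.4 = 1.96°C, giving 18.96°C.
Environment:
  From 1200 m to 2800 m (environment): cools by 8.5 × 1.6 = 13.6°C, giving 19.2°C.
T_parcel − T_env = 18.96 − 19.2 = -0.24°C

-0.24°C (parcel cooler than environment)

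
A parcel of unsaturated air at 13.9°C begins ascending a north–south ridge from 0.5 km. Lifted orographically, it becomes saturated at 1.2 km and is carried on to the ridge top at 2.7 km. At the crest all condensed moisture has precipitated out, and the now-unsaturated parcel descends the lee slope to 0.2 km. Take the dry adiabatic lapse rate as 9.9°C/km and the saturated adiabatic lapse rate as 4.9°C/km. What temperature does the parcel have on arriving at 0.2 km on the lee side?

24.37°C

500 → 1200 m (dry, 9.9°C/km): ΔT = -9.9 × 0.7 = -6.93°C → T = 6.97°C
1200 → 2700 m (saturated, 4.9°C/km): ΔT = -4.9 × 1.5 = -7.35°C → T = -0.38°C
2700 → 200 m (dry descent, 9.9°C/km): ΔT = +9.9 × 2.5 = +24.75°C → T = 24.37°C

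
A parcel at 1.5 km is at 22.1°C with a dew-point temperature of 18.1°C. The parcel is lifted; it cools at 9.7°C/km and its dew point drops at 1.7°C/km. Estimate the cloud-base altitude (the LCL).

2 km

T and T_d converge at 9.7 − 1.7 = 8°C per km
Height above start = (22.1 − 18.1) / 8 = 0.5 km
LCL altitude = 1500 m + 500 m = 2000 m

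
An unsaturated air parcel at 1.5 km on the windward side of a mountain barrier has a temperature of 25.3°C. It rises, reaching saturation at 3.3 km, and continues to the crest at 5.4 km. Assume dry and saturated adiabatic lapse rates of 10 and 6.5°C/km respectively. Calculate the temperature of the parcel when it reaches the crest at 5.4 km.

Dry to 3300 m: -10 × 1.8 km = -18°C, so T = 7.3°C.
Saturated to 5400 m: -6.5 × 2.1 km = -13.65°C, so T = -6.35°C.

-6.35°C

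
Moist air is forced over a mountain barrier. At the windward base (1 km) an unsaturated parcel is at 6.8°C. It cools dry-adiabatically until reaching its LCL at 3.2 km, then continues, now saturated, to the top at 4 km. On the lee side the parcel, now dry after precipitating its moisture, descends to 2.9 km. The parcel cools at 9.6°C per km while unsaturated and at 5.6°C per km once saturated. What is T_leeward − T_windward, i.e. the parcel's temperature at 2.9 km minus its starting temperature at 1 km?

From 1000 m to 3200 m (dry): cools by 9.6 × 2.2 = 21.12°C, giving -14.32°C.
From 3200 m to 4000 m (saturated): cools by 5.6 × 0.8 = 4.48°C, giving -18.8°C.
From 4000 m to 2900 m (dry descent): warms by 9.6 × 1.1 = 10.56°C, giving -8.24°C.
Net change vs windward start: -8.24 − 6.8 = -15.04°C

-15.04°C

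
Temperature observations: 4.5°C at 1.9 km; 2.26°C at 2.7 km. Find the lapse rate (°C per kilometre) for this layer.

2.8°C/km

Γ = −ΔT/Δz = (4.5 − 2.26) / (2700 − 1900) m
  = 2.24°C / 0.8 km = 2.8°C/km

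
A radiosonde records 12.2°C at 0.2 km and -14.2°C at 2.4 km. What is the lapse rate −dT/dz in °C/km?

12°C/km

Γ = −ΔT/Δz = (12.2 − (-14.2)) / (2400 − 200) m
  = 26.4°C / 2.2 km = 12°C/km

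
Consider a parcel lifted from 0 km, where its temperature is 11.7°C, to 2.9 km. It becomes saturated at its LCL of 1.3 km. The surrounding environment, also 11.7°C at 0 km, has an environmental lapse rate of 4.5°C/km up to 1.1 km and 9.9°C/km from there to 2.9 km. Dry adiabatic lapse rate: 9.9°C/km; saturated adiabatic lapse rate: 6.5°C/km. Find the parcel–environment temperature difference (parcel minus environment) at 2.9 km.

Parcel:
  0–1300 m, dry: Δz = 1.3 km ⇒ ΔT = -12.87°C; T = -1.17°C
  1300–2900 m, saturated: Δz = 1.6 km ⇒ ΔT = -10.4°C; T = -11.57°C
Environment:
  0–1100 m, environment, lower layer: Δz = 1.1 km ⇒ ΔT = -4.95°C; T = 6.75°C
  1100–2900 m, environment, upper layer: Δz = 1.8 km ⇒ ΔT = -17.82°C; T = -11.07°C
T_parcel − T_env = -11.57 − (-11.07) = -0.5°C

-0.5°C (parcel cooler than environment)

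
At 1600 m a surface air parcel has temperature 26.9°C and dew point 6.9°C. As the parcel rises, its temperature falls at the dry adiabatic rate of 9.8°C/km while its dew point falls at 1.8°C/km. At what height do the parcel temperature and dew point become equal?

T and T_d converge at 9.8 − 1.8 = 8°C per km
Height above start = (26.9 − 6.9) / 8 = 2.5 km
LCL altitude = 1600 m + 2500 m = 4100 m

4100 m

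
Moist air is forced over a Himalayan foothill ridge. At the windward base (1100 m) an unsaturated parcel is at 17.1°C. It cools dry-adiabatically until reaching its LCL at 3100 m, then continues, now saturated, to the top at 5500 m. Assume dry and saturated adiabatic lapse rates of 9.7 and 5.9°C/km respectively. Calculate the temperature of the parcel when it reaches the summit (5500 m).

From 1100 m to 3100 m (dry): cools by 9.7 × 2 = 19.4°C, giving -2.3°C.
From 3100 m to 5500 m (saturated): cools by 5.9 × 2.4 = 14.16°C, giving -16.46°C.

-16.46°C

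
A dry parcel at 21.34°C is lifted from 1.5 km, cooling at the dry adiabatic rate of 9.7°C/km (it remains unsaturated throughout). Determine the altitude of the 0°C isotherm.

3.7 km

Height above start = (21.34 − 0) / 9.7 = 2.2 km
Altitude = 1500 m + 2200 m = 3700 m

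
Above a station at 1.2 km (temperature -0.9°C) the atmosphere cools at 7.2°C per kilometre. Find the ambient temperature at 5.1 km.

From 1200 m to 5100 m (environmental): cools by 7.2 × 3.9 = 28.08°C, giving -28.98°C.

-28.98°C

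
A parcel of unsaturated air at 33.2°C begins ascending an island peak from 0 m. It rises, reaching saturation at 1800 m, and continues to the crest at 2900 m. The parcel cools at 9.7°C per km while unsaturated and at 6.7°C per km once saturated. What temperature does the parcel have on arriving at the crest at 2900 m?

8.37°C

0–1800 m, dry: Δz = 1.8 km ⇒ ΔT = -17.46°C; T = 15.74°C
1800–2900 m, saturated: Δz = 1.1 km ⇒ ΔT = -7.37°C; T = 8.37°C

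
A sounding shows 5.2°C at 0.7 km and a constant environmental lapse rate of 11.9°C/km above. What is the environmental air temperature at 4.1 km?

Environmental to 4100 m: -11.9 × 3.4 km = -40.46°C, so T = -35.26°C.

-35.26°C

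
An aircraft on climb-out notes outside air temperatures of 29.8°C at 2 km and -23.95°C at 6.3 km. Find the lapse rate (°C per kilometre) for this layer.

12.5°C/km

Γ = −ΔT/Δz = (29.8 − (-23.95)) / (6300 − 2000) m
  = 53.75°C / 4.3 km = 12.5°C/km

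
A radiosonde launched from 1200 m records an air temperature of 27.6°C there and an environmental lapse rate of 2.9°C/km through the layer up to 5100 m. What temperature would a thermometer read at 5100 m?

16.29°C

1200 → 5100 m (environmental, 2.9°C/km): ΔT = -2.9 × 3.9 = -11.31°C → T = 16.29°C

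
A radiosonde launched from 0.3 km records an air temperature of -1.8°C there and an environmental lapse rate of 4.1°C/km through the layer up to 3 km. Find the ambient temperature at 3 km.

Environmental to 3000 m: -4.1 × 2.7 km = -11.07°C, so T = -12.87°C.

-12.87°C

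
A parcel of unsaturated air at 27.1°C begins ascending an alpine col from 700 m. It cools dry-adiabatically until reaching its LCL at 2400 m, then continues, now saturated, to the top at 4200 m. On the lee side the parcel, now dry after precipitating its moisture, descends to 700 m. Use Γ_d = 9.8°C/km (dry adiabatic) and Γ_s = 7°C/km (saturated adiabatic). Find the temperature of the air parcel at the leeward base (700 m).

32.14°C

From 700 m to 2400 m (dry): cools by 9.8 × 1.7 = 16.66°C, giving 10.44°C.
From 2400 m to 4200 m (saturated): cools by 7 × 1.8 = 12.6°C, giving -2.16°C.
From 4200 m to 700 m (dry descent): warms by 9.8 × 3.5 = 34.3°C, giving 32.14°C.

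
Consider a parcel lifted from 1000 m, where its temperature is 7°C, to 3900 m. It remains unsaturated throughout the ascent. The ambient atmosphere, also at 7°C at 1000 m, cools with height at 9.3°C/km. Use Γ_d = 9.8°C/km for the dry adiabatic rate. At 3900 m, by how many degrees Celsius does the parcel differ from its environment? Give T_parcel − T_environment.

-1.45°C (parcel cooler than environment)

Parcel:
  1000 → 3900 m (dry, 9.8°C/km): ΔT = -9.8 × 2.9 = -28.42°C → T = -21.42°C
Environment:
  1000 → 3900 m (environment, 9.3°C/km): ΔT = -9.3 × 2.9 = -26.97°C → T = -19.97°C
T_parcel − T_env = -21.42 − (-19.97) = -1.45°C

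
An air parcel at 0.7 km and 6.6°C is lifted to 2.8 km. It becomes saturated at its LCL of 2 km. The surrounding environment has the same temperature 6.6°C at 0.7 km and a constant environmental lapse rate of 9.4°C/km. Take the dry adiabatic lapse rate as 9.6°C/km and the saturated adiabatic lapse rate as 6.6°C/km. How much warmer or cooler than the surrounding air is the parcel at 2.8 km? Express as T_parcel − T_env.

+1.98°C (parcel warmer than environment)

Parcel:
  Dry to 2000 m: -9.6 × 1.3 km = -12.48°C, so T = -5.88°C.
  Saturated to 2800 m: -6.6 × 0.8 km = -5.28°C, so T = -11.16°C.
Environment:
  Environment to 2800 m: -9.4 × 2.1 km = -19.74°C, so T = -13.14°C.
T_parcel − T_env = -11.16 − (-13.14) = +1.98°C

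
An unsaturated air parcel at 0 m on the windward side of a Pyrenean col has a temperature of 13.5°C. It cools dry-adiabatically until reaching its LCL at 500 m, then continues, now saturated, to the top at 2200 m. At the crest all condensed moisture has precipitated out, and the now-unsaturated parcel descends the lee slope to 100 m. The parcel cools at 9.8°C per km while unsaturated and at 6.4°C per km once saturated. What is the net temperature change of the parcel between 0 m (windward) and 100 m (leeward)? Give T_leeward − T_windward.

0–500 m, dry: Δz = 0.5 km ⇒ ΔT = -4.9°C; T = 8.6°C
500–2200 m, saturated: Δz = 1.7 km ⇒ ΔT = -10.88°C; T = -2.28°C
2200–100 m, dry descent: Δz = 2.1 km ⇒ ΔT = +20.58°C; T = 18.3°C
Net change vs windward start: 18.3 − 13.5 = +4.8°C

+4.8°C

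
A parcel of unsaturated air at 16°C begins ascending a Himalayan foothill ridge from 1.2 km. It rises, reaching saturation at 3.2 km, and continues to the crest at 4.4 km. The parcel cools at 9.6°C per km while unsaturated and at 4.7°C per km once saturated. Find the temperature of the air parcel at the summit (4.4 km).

From 1200 m to 3200 m (dry): cools by 9.6 × 2 = 19.2°C, giving -3.2°C.
From 3200 m to 4400 m (saturated): cools by 4.7 × 1.2 = 5.64°C, giving -8.84°C.

-8.84°C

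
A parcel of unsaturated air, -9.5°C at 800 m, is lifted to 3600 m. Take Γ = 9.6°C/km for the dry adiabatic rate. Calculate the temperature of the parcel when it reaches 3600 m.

Dry adiabatic to 3600 m: -9.6 × 2.8 km = -26.88°C, so T = -36.38°C.

-36.38°C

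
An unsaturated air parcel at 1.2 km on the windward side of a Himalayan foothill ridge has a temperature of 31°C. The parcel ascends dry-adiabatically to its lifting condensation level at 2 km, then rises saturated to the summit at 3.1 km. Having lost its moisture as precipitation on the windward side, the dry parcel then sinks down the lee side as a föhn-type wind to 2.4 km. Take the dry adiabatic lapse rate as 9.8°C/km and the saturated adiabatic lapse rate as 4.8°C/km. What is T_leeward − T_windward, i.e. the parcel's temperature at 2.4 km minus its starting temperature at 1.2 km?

From 1200 m to 2000 m (dry): cools by 9.8 × 0.8 = 7.84°C, giving 23.16°C.
From 2000 m to 3100 m (saturated): cools by 4.8 × 1.1 = 5.28°C, giving 17.88°C.
From 3100 m to 2400 m (dry descent): warms by 9.8 × 0.7 = 6.86°C, giving 24.74°C.
Net change vs windward start: 24.74 − 31 = -6.26°C

-6.26°C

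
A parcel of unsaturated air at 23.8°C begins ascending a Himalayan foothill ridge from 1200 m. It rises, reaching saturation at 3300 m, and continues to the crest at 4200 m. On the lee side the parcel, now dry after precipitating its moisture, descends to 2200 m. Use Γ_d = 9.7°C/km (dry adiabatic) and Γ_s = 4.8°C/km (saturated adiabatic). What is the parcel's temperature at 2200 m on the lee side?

From 1200 m to 3300 m (dry): cools by 9.7 × 2.1 = 20.37°C, giving 3.43°C.
From 3300 m to 4200 m (saturated): cools by 4.8 × 0.9 = 4.32°C, giving -0.89°C.
From 4200 m to 2200 m (dry descent): warms by 9.7 × 2 = 19.4°C, giving 18.51°C.

18.51°C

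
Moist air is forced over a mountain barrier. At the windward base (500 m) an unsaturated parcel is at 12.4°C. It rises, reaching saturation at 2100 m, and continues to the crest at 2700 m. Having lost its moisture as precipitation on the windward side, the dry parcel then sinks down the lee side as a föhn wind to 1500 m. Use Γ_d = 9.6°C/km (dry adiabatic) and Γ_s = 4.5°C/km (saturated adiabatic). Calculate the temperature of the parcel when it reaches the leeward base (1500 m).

From 500 m to 2100 m (dry): cools by 9.6 × 1.6 = 15.36°C, giving -2.96°C.
From 2100 m to 2700 m (saturated): cools by 4.5 × 0.6 = 2.7°C, giving -5.66°C.
From 2700 m to 1500 m (dry descent): warms by 9.6 × 1.2 = 11.52°C, giving 5.86°C.

5.86°C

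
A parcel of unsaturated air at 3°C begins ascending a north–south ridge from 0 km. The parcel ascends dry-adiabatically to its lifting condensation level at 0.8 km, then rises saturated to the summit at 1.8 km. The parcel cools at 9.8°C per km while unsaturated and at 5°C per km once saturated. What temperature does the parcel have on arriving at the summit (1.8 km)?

-9.84°C

0–800 m, dry: Δz = 0.8 km ⇒ ΔT = -7.84°C; T = -4.84°C
800–1800 m, saturated: Δz = 1 km ⇒ ΔT = -5°C; T = -9.84°C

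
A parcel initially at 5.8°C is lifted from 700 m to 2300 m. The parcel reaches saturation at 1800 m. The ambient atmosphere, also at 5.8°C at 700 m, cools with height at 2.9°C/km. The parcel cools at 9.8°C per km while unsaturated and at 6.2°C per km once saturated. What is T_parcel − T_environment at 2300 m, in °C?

Parcel:
  From 700 m to 1800 m (dry): cools by 9.8 × 1.1 = 10.78°C, giving -4.98°C.
  From 1800 m to 2300 m (saturated): cools by 6.2 × 0.5 = 3.1°C, giving -8.08°C.
Environment:
  From 700 m to 2300 m (environment): cools by 2.9 × 1.6 = 4.64°C, giving 1.16°C.
T_parcel − T_env = -8.08 − 1.16 = -9.24°C

-9.24°C (parcel cooler than environment)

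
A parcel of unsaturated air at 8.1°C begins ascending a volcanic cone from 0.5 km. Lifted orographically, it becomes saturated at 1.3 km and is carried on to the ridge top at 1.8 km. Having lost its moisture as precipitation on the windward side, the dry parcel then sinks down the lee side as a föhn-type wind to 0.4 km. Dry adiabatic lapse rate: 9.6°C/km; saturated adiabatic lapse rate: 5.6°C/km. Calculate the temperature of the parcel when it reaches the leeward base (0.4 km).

500–1300 m, dry: Δz = 0.8 km ⇒ ΔT = -7.68°C; T = 0.42°C
1300–1800 m, saturated: Δz = 0.5 km ⇒ ΔT = -2.8°C; T = -2.38°C
1800–400 m, dry descent: Δz = 1.4 km ⇒ ΔT = +13.44°C; T = 11.06°C

11.06°C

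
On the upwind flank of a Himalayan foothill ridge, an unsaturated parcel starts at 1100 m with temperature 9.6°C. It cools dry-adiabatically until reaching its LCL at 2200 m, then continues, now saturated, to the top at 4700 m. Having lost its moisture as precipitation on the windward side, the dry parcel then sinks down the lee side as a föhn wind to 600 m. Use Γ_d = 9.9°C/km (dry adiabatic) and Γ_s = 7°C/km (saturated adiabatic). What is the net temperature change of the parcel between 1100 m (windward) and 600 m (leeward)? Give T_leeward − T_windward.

1100–2200 m, dry: Δz = 1.1 km ⇒ ΔT = -10.89°C; T = -1.29°C
2200–4700 m, saturated: Δz = 2.5 km ⇒ ΔT = -17.5°C; T = -18.79°C
4700–600 m, dry descent: Δz = 4.1 km ⇒ ΔT = +40.59°C; T = 21.8°C
Net change vs windward start: 21.8 − 9.6 = +12.2°C

+12.2°C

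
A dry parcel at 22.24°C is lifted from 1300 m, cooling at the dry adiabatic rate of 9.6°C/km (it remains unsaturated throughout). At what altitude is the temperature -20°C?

Height above start = (22.24 − (-20)) / 9.6 = 4.4 km
Altitude = 1300 m + 4400 m = 5700 m

5700 m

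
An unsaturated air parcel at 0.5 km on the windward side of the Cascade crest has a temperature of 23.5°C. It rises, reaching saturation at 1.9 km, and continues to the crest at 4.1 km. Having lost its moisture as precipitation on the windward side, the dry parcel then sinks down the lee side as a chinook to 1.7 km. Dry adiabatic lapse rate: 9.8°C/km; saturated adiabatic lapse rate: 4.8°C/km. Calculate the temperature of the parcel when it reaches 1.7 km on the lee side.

22.74°C

From 500 m to 1900 m (dry): cools by 9.8 × 1.4 = 13.72°C, giving 9.78°C.
From 1900 m to 4100 m (saturated): cools by 4.8 × 2.2 = 10.56°C, giving -0.78°C.
From 4100 m to 1700 m (dry descent): warms by 9.8 × 2.4 = 23.52°C, giving 22.74°C.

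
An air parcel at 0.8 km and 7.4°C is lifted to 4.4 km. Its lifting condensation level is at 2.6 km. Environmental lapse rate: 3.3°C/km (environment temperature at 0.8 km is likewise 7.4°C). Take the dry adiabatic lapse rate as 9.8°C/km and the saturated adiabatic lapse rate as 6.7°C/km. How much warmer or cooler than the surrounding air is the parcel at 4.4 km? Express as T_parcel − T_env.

Parcel:
  From 800 m to 2600 m (dry): cools by 9.8 × 1.8 = 17.64°C, giving -10.24°C.
  From 2600 m to 4400 m (saturated): cools by 6.7 × 1.8 = 12.06°C, giving -22.3°C.
Environment:
  From 800 m to 4400 m (environment): cools by 3.3 × 3.6 = 11.88°C, giving -4.48°C.
T_parcel − T_env = -22.3 − (-4.48) = -17.82°C

-17.82°C (parcel cooler than environment)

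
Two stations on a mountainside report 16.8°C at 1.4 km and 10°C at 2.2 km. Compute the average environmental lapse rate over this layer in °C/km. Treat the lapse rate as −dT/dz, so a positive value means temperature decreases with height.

8.5°C/km

Γ = −ΔT/Δz = (16.8 − 10) / (2200 − 1400) m
  = 6.8°C / 0.8 km = 8.5°C/km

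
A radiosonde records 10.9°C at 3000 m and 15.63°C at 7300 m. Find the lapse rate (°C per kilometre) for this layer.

-1.1°C/km

Γ = −ΔT/Δz = (10.9 − 15.63) / (7300 − 3000) m
  = -4.73°C / 4.3 km = -1.1°C/km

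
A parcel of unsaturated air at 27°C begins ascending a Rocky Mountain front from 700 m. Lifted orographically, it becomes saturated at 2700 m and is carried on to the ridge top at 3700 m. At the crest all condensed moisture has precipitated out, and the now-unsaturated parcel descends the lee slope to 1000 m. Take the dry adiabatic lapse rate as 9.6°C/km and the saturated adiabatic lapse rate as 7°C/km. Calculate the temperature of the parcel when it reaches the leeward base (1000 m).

26.72°C

700–2700 m, dry: Δz = 2 km ⇒ ΔT = -19.2°C; T = 7.8°C
2700–3700 m, saturated: Δz = 1 km ⇒ ΔT = -7°C; T = 0.8°C
3700–1000 m, dry descent: Δz = 2.7 km ⇒ ΔT = +25.92°C; T = 26.72°C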